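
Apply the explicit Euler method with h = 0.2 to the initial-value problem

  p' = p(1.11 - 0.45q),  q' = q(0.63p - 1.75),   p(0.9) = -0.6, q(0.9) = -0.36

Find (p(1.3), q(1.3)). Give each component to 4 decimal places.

-0.9337, -0.1148

Euler on (p,q): p_{n+1} = p_n + h·p', q_{n+1} = q_n + h·q'.
0.900000: (-0.600000, -0.360000); f=(-0.763200, 0.766080) → (-0.752640, -0.206784)
1.100000: (-0.752640, -0.206784); f=(-0.905466, 0.459921) → (-0.933733, -0.114800)
(p(1.3), q(1.3)) ≈ (-0.9337, -0.1148)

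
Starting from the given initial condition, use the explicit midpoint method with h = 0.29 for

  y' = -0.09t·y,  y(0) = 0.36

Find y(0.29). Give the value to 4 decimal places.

Midpoint: k1 = f(t_n, y_n); k2 = f(t_n + h/2, y_n + (h/2)·k1); y_{n+1} = y_n + h·k2.
t=0.000000, y=0.360000:
  k1 = f(0.000000, 0.360000) = 0.000000
  k2 = f(0.145000, 0.360000) = -0.004698
  y ← 0.360000 + 0.29·(-0.004698) = 0.358638
y(0.29) ≈ 0.3586

0.3586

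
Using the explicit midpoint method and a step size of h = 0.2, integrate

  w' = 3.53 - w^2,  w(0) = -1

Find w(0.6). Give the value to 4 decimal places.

Midpoint: k1 = f(s_n, w_n); k2 = f(s_n + h/2, w_n + (h/2)·k1); w_{n+1} = w_n + h·k2.
s=0.000000, w=-1.000000:
  k1 = f(0.000000, -1.000000) = 2.530000
  k2 = f(0.100000, -0.747000) = 2.971991
  w ← -1.000000 + 0.2·2.971991 = -0.405602
s=0.200000, w=-0.405602:
  k1 = f(0.200000, -0.405602) = 3.365487
  k2 = f(0.300000, -0.069053) = 3.525232
  w ← -0.405602 + 0.2·3.525232 = 0.299445
s=0.400000, w=0.299445:
  k1 = f(0.400000, 0.299445) = 3.440333
  k2 = f(0.500000, 0.643478) = 3.115936
  w ← 0.299445 + 0.2·3.115936 = 0.922632
w(0.6) ≈ 0.9226

0.9226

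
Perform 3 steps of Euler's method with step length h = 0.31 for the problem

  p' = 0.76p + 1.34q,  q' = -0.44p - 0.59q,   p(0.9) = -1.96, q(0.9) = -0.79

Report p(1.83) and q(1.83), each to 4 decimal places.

Euler on (p,q): p_{n+1} = p_n + h·p', q_{n+1} = q_n + h·q'.
0.900000: (-1.960000, -0.790000); f=(-2.548200, 1.328500) → (-2.749942, -0.378165)
1.210000: (-2.749942, -0.378165); f=(-2.596697, 1.433092) → (-3.554918, 0.066093)
1.520000: (-3.554918, 0.066093); f=(-2.613172, 1.525169) → (-4.365002, 0.538896)
(p(1.83), q(1.83)) ≈ (-4.3650, 0.5389)

-4.3650, 0.5389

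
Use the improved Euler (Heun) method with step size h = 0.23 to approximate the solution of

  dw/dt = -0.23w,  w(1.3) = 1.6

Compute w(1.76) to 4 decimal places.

Heun: k1 = f(t_n, w_n); k2 = f(t_n + h, w_n + h·k1); w_{n+1} = w_n + (h/2)·(k1 + k2).
t=1.300000, w=1.600000:
  k1 = f(1.300000, 1.600000) = -0.368000
  k2 = f(1.530000, 1.515360) = -0.348533
  w ← 1.600000 + (0.23/2)·(-0.368000 + (-0.348533)) = 1.517599
t=1.530000, w=1.517599:
  k1 = f(1.530000, 1.517599) = -0.349048
  k2 = f(1.760000, 1.437318) = -0.330583
  w ← 1.517599 + (0.23/2)·(-0.349048 + (-0.330583)) = 1.439441
w(1.76) ≈ 1.4394

1.4394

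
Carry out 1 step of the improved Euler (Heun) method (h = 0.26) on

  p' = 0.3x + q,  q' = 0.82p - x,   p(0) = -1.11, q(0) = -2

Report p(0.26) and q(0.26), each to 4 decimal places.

-1.6506, -2.3259

Heun on (p,q): k1 = f(x_n, state_n); k2 = f(x_n + h, state_n + h·k1); state_{n+1} = state_n + (h/2)·(k1 + k2).
0.000000: (-1.110000, -2.000000)
  k1 = (-2.000000, -0.910200)
  predictor → (-1.630000, -2.236652)
  k2 = (-2.158652, -1.596600)
  → (-1.650625, -2.325884)
(p(0.26), q(0.26)) ≈ (-1.6506, -2.3259)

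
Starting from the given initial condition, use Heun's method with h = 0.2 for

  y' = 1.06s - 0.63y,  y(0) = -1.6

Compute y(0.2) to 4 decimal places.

Heun: k1 = f(s_n, y_n); k2 = f(s_n + h, y_n + h·k1); y_{n+1} = y_n + (h/2)·(k1 + k2).
s=0.000000, y=-1.600000:
  k1 = f(0.000000, -1.600000) = 1.008000
  k2 = f(0.200000, -1.398400) = 1.092992
  y ← -1.600000 + (0.2/2)·(1.008000 + 1.092992) = -1.389901
y(0.2) ≈ -1.3899

-1.3899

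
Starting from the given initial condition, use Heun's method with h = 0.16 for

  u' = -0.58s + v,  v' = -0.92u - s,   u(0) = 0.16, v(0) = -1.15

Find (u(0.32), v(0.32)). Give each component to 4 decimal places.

-0.2449, -1.1914

Heun on (u,v): k1 = f(s_n, state_n); k2 = f(s_n + h, state_n + h·k1); state_{n+1} = state_n + (h/2)·(k1 + k2).
0.000000: (0.160000, -1.150000)
  k1 = (-1.150000, -0.147200)
  predictor → (-0.024000, -1.173552)
  k2 = (-1.266352, -0.137920)
  → (-0.033308, -1.172810)
0.160000: (-0.033308, -1.172810)
  k1 = (-1.265610, -0.129356)
  predictor → (-0.235806, -1.193507)
  k2 = (-1.379107, -0.103059)
  → (-0.244885, -1.191403)
(u(0.32), v(0.32)) ≈ (-0.2449, -1.1914)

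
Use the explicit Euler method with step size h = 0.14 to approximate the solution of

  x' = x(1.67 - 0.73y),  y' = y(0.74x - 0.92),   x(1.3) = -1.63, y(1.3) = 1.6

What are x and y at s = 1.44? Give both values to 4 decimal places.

-1.7446, 1.1237

Euler on (x,y): x_{n+1} = x_n + h·x', y_{n+1} = y_n + h·y'.
1.300000: (-1.630000, 1.600000); f=(-0.818260, -3.401920) → (-1.744556, 1.123731)
(x(1.44), y(1.44)) ≈ (-1.7446, 1.1237)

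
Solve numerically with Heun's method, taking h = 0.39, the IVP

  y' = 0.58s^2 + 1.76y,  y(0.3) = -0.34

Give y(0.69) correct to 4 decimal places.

Heun: k1 = f(s_n, y_n); k2 = f(s_n + h, y_n + h·k1); y_{n+1} = y_n + (h/2)·(k1 + k2).
s=0.300000, y=-0.340000:
  k1 = f(0.300000, -0.340000) = -0.546200
  k2 = f(0.690000, -0.553018) = -0.697174
  y ← -0.340000 + (0.39/2)·(-0.546200 + (-0.697174)) = -0.582458
y(0.69) ≈ -0.5825

-0.5825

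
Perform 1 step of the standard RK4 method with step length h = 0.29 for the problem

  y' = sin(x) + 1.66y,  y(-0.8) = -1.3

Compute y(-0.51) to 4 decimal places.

-2.3330

RK4: k1 = f(x_n, y_n); k2 = f(x_n + h/2, y_n + (h/2)·k1); k3 = f(x_n + h/2, y_n + (h/2)·k2); k4 = f(x_n + h, y_n + h·k3); y_{n+1} = y_n + (h/6)·(k1 + 2k2 + 2k3 + k4).
x=-0.800000, y=-1.300000:
  k1 = f(-0.800000, -1.300000) = -2.875356
  k2 = f(-0.655000, -1.716927) = -3.459257
  k3 = f(-0.655000, -1.801592) = -3.599803
  k4 = f(-0.510000, -2.343943) = -4.379122
  y ← -1.300000 + (0.29/6)·(k1 + 2k2 + 2k3 + k4) = -2.333009
y(-0.51) ≈ -2.3330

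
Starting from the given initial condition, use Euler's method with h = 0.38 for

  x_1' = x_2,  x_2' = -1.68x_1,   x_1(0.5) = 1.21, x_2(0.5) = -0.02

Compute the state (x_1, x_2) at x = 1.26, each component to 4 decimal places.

Euler on (x_1,x_2): x_1_{n+1} = x_1_n + h·x_1', x_2_{n+1} = x_2_n + h·x_2'.
0.500000: (1.210000, -0.020000); f=(-0.020000, -2.032800) → (1.202400, -0.792464)
0.880000: (1.202400, -0.792464); f=(-0.792464, -2.020032) → (0.901264, -1.560076)
(x_1(1.26), x_2(1.26)) ≈ (0.9013, -1.5601)

0.9013, -1.5601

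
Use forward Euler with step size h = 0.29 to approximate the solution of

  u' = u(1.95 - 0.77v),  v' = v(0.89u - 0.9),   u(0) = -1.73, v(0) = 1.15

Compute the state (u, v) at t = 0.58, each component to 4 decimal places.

Euler on (u,v): u_{n+1} = u_n + h·u', v_{n+1} = v_n + h·v'.
0.000000: (-1.730000, 1.150000); f=(-1.841585, -2.805655) → (-2.264060, 0.336360)
0.290000: (-2.264060, 0.336360); f=(-3.828531, -0.980494) → (-3.374334, 0.052017)
(u(0.58), v(0.58)) ≈ (-3.3743, 0.0520)

-3.3743, 0.0520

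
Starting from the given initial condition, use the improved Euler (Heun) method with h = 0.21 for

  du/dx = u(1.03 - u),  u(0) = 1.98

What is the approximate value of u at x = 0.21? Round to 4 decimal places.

Heun: k1 = f(x_n, u_n); k2 = f(x_n + h, u_n + h·k1); u_{n+1} = u_n + (h/2)·(k1 + k2).
x=0.000000, u=1.980000:
  k1 = f(0.000000, 1.980000) = -1.881000
  k2 = f(0.210000, 1.584990) = -0.879654
  u ← 1.980000 + (0.21/2)·(-1.881000 + (-0.879654)) = 1.690131
u(0.21) ≈ 1.6901

1.6901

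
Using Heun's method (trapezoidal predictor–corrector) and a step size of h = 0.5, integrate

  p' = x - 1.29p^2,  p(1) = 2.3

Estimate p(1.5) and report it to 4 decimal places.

1.0982

Heun: k1 = f(x_n, p_n); k2 = f(x_n + h, p_n + h·k1); p_{n+1} = p_n + (h/2)·(k1 + k2).
x=1.000000, p=2.300000:
  k1 = f(1.000000, 2.300000) = -5.824100
  k2 = f(1.500000, -0.612050) = 1.016759
  p ← 2.300000 + (0.5/2)·(-5.824100 + 1.016759) = 1.098165
p(1.5) ≈ 1.0982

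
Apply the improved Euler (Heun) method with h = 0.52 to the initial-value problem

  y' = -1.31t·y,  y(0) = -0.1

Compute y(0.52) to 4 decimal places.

Heun: k1 = f(t_n, y_n); k2 = f(t_n + h, y_n + h·k1); y_{n+1} = y_n + (h/2)·(k1 + k2).
t=0.000000, y=-0.100000:
  k1 = f(0.000000, -0.100000) = 0.000000
  k2 = f(0.520000, -0.100000) = 0.068120
  y ← -0.100000 + (0.52/2)·(0.000000 + 0.068120) = -0.082289
y(0.52) ≈ -0.0823

-0.0823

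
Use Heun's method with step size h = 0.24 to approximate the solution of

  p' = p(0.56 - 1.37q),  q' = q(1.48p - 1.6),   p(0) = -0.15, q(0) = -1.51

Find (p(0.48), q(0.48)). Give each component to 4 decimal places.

-0.3595, -0.6160

Heun on (p,q): k1 = f(t_n, state_n); k2 = f(t_n + h, state_n + h·k1); state_{n+1} = state_n + (h/2)·(k1 + k2).
0.000000: (-0.150000, -1.510000)
  k1 = (-0.394305, 2.751220)
  predictor → (-0.244633, -0.849707)
  k2 = (-0.421772, 1.667174)
  → (-0.247929, -0.979793)
0.240000: (-0.247929, -0.979793)
  k1 = (-0.471640, 1.927189)
  predictor → (-0.361123, -0.517267)
  k2 = (-0.458141, 1.104087)
  → (-0.359503, -0.616040)
(p(0.48), q(0.48)) ≈ (-0.3595, -0.6160)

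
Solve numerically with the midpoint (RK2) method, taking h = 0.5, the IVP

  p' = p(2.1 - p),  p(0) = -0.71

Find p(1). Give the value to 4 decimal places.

Midpoint: k1 = f(t_n, p_n); k2 = f(t_n + h/2, p_n + (h/2)·k1); p_{n+1} = p_n + h·k2.
t=0.000000, p=-0.710000:
  k1 = f(0.000000, -0.710000) = -1.995100
  k2 = f(0.250000, -1.208775) = -3.999565
  p ← -0.710000 + 0.5·(-3.999565) = -2.709782
t=0.500000, p=-2.709782:
  k1 = f(0.500000, -2.709782) = -13.033463
  k2 = f(0.750000, -5.968148) = -48.151900
  p ← -2.709782 + 0.5·(-48.151900) = -26.785732
p(1) ≈ -26.7857

-26.7857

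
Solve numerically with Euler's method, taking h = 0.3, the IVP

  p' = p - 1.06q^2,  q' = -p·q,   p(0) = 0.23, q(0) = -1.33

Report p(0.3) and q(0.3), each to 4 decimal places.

Euler on (p,q): p_{n+1} = p_n + h·p', q_{n+1} = q_n + h·q'.
0.000000: (0.230000, -1.330000); f=(-1.645034, 0.305900) → (-0.263510, -1.238230)
(p(0.3), q(0.3)) ≈ (-0.2635, -1.2382)

-0.2635, -1.2382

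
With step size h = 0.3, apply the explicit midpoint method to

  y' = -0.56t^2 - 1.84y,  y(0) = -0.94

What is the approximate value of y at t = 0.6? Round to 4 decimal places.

-0.3709

Midpoint: k1 = f(t_n, y_n); k2 = f(t_n + h/2, y_n + (h/2)·k1); y_{n+1} = y_n + h·k2.
t=0.000000, y=-0.940000:
  k1 = f(0.000000, -0.940000) = 1.729600
  k2 = f(0.150000, -0.680560) = 1.239630
  y ← -0.940000 + 0.3·1.239630 = -0.568111
t=0.300000, y=-0.568111:
  k1 = f(0.300000, -0.568111) = 0.994924
  k2 = f(0.450000, -0.418872) = 0.657325
  y ← -0.568111 + 0.3·0.657325 = -0.370913
y(0.6) ≈ -0.3709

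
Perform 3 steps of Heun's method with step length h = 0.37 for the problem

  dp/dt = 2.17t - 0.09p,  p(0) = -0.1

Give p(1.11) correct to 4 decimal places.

Heun: k1 = f(t_n, p_n); k2 = f(t_n + h, p_n + h·k1); p_{n+1} = p_n + (h/2)·(k1 + k2).
t=0.000000, p=-0.100000:
  k1 = f(0.000000, -0.100000) = 0.009000
  k2 = f(0.370000, -0.096670) = 0.811600
  p ← -0.100000 + (0.37/2)·(0.009000 + 0.811600) = 0.051811
t=0.370000, p=0.051811:
  k1 = f(0.370000, 0.051811) = 0.798237
  k2 = f(0.740000, 0.347159) = 1.574556
  p ← 0.051811 + (0.37/2)·(0.798237 + 1.574556) = 0.490778
t=0.740000, p=0.490778:
  k1 = f(0.740000, 0.490778) = 1.561630
  k2 = f(1.110000, 1.068581) = 2.312528
  p ← 0.490778 + (0.37/2)·(1.561630 + 2.312528) = 1.207497
p(1.11) ≈ 1.2075

1.2075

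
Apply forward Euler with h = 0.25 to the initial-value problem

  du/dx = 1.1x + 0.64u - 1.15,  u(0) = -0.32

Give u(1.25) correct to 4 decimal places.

-1.8427

Euler: u_{n+1} = u_n + h·f(x_n, u_n).
x=0.000000, u=-0.320000: f=-1.354800 → u ← -0.320000 + 0.25·(-1.354800) = -0.658700
x=0.250000, u=-0.658700: f=-1.296568 → u ← -0.658700 + 0.25·(-1.296568) = -0.982842
x=0.500000, u=-0.982842: f=-1.229019 → u ← -0.982842 + 0.25·(-1.229019) = -1.290097
x=0.750000, u=-1.290097: f=-1.150662 → u ← -1.290097 + 0.25·(-1.150662) = -1.577762
x=1.000000, u=-1.577762: f=-1.059768 → u ← -1.577762 + 0.25·(-1.059768) = -1.842704
u(1.25) ≈ -1.8427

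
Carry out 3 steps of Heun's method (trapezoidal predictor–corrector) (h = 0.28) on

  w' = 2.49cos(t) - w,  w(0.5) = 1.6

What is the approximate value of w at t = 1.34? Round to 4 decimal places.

Heun: k1 = f(t_n, w_n); k2 = f(t_n + h, w_n + h·k1); w_{n+1} = w_n + (h/2)·(k1 + k2).
t=0.500000, w=1.600000:
  k1 = f(0.500000, 1.600000) = 0.585181
  k2 = f(0.780000, 1.763851) = 0.006324
  w ← 1.600000 + (0.28/2)·(0.585181 + 0.006324) = 1.682811
t=0.780000, w=1.682811:
  k1 = f(0.780000, 1.682811) = 0.087364
  k2 = f(1.060000, 1.707273) = -0.489981
  w ← 1.682811 + (0.28/2)·(0.087364 + (-0.489981)) = 1.626444
t=1.060000, w=1.626444:
  k1 = f(1.060000, 1.626444) = -0.409153
  k2 = f(1.340000, 1.511881) = -0.942287
  w ← 1.626444 + (0.28/2)·(-0.409153 + (-0.942287)) = 1.437243
w(1.34) ≈ 1.4372

1.4372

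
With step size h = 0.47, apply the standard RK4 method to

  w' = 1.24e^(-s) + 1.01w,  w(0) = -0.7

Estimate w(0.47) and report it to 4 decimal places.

-0.5189

RK4: k1 = f(s_n, w_n); k2 = f(s_n + h/2, w_n + (h/2)·k1); k3 = f(s_n + h/2, w_n + (h/2)·k2); k4 = f(s_n + h, w_n + h·k3); w_{n+1} = w_n + (h/6)·(k1 + 2k2 + 2k3 + k4).
s=0.000000, w=-0.700000:
  k1 = f(0.000000, -0.700000) = 0.533000
  k2 = f(0.235000, -0.574745) = 0.399815
  k3 = f(0.235000, -0.606043) = 0.368204
  k4 = f(0.470000, -0.526944) = 0.242789
  w ← -0.700000 + (0.47/6)·(k1 + 2k2 + 2k3 + k4) = -0.518907
w(0.47) ≈ -0.5189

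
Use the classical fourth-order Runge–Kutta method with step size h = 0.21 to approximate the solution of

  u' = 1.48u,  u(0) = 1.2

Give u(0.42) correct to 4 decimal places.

RK4: k1 = f(t_n, u_n); k2 = f(t_n + h/2, u_n + (h/2)·k1); k3 = f(t_n + h/2, u_n + (h/2)·k2); k4 = f(t_n + h, u_n + h·k3); u_{n+1} = u_n + (h/6)·(k1 + 2k2 + 2k3 + k4).
t=0.000000, u=1.200000:
  k1 = f(0.000000, 1.200000) = 1.776000
  k2 = f(0.105000, 1.386480) = 2.051990
  k3 = f(0.105000, 1.415459) = 2.094879
  k4 = f(0.210000, 1.639925) = 2.427088
  u ← 1.200000 + (0.21/6)·(k1 + 2k2 + 2k3 + k4) = 1.637389
t=0.210000, u=1.637389:
  k1 = f(0.210000, 1.637389) = 2.423336
  k2 = f(0.315000, 1.891839) = 2.799922
  k3 = f(0.315000, 1.931381) = 2.858444
  k4 = f(0.420000, 2.237662) = 3.311740
  u ← 1.637389 + (0.21/6)·(k1 + 2k2 + 2k3 + k4) = 2.234202
u(0.42) ≈ 2.2342

2.2342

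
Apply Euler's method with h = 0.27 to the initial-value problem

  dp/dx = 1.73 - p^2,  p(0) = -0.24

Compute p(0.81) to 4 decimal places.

1.0137

Euler: p_{n+1} = p_n + h·f(x_n, p_n).
x=0.000000, p=-0.240000: f=1.672400 → p ← -0.240000 + 0.27·1.672400 = 0.211548
x=0.270000, p=0.211548: f=1.685247 → p ← 0.211548 + 0.27·1.685247 = 0.666565
x=0.540000, p=0.666565: f=1.285691 → p ← 0.666565 + 0.27·1.285691 = 1.013701
p(0.81) ≈ 1.0137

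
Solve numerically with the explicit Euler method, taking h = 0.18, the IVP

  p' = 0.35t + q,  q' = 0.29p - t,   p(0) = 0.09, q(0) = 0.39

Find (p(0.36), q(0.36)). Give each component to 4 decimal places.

0.2426, 0.3707

Euler on (p,q): p_{n+1} = p_n + h·p', q_{n+1} = q_n + h·q'.
0.000000: (0.090000, 0.390000); f=(0.390000, 0.026100) → (0.160200, 0.394698)
0.180000: (0.160200, 0.394698); f=(0.457698, -0.133542) → (0.242586, 0.370660)
(p(0.36), q(0.36)) ≈ (0.2426, 0.3707)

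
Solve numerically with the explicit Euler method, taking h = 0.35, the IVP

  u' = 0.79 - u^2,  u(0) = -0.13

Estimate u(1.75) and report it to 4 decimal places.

0.8373

Euler: u_{n+1} = u_n + h·f(t_n, u_n).
t=0.000000, u=-0.130000: f=0.773100 → u ← -0.130000 + 0.35·0.773100 = 0.140585
t=0.350000, u=0.140585: f=0.770236 → u ← 0.140585 + 0.35·0.770236 = 0.410168
t=0.700000, u=0.410168: f=0.621763 → u ← 0.410168 + 0.35·0.621763 = 0.627784
t=1.050000, u=0.627784: f=0.395887 → u ← 0.627784 + 0.35·0.395887 = 0.766345
t=1.400000, u=0.766345: f=0.202716 → u ← 0.766345 + 0.35·0.202716 = 0.837295
u(1.75) ≈ 0.8373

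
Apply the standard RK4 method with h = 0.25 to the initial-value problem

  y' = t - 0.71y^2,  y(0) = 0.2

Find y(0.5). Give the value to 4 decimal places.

0.3053

RK4: k1 = f(t_n, y_n); k2 = f(t_n + h/2, y_n + (h/2)·k1); k3 = f(t_n + h/2, y_n + (h/2)·k2); k4 = f(t_n + h, y_n + h·k3); y_{n+1} = y_n + (h/6)·(k1 + 2k2 + 2k3 + k4).
t=0.000000, y=0.200000:
  k1 = f(0.000000, 0.200000) = -0.028400
  k2 = f(0.125000, 0.196450) = 0.097599
  k3 = f(0.125000, 0.212200) = 0.093030
  k4 = f(0.250000, 0.223257) = 0.214611
  y ← 0.200000 + (0.25/6)·(k1 + 2k2 + 2k3 + k4) = 0.223645
t=0.250000, y=0.223645:
  k1 = f(0.250000, 0.223645) = 0.214488
  k2 = f(0.375000, 0.250456) = 0.330463
  k3 = f(0.375000, 0.264952) = 0.325158
  k4 = f(0.500000, 0.304934) = 0.433981
  y ← 0.223645 + (0.25/6)·(k1 + 2k2 + 2k3 + k4) = 0.305299
y(0.5) ≈ 0.3053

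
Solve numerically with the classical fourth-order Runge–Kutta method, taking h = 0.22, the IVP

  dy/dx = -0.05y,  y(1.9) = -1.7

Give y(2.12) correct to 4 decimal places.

-1.6814

RK4: k1 = f(x_n, y_n); k2 = f(x_n + h/2, y_n + (h/2)·k1); k3 = f(x_n + h/2, y_n + (h/2)·k2); k4 = f(x_n + h, y_n + h·k3); y_{n+1} = y_n + (h/6)·(k1 + 2k2 + 2k3 + k4).
x=1.900000, y=-1.700000:
  k1 = f(1.900000, -1.700000) = 0.085000
  k2 = f(2.010000, -1.690650) = 0.084533
  k3 = f(2.010000, -1.690701) = 0.084535
  k4 = f(2.120000, -1.681402) = 0.084070
  y ← -1.700000 + (0.22/6)·(k1 + 2k2 + 2k3 + k4) = -1.681402
y(2.12) ≈ -1.6814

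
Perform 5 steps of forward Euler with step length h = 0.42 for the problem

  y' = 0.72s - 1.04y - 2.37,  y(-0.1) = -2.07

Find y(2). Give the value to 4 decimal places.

Euler: y_{n+1} = y_n + h·f(s_n, y_n).
s=-0.100000, y=-2.070000: f=-0.289200 → y ← -2.070000 + 0.42·(-0.289200) = -2.191464
s=0.320000, y=-2.191464: f=0.139523 → y ← -2.191464 + 0.42·0.139523 = -2.132865
s=0.740000, y=-2.132865: f=0.380979 → y ← -2.132865 + 0.42·0.380979 = -1.972853
s=1.160000, y=-1.972853: f=0.516967 → y ← -1.972853 + 0.42·0.516967 = -1.755727
s=1.580000, y=-1.755727: f=0.593556 → y ← -1.755727 + 0.42·0.593556 = -1.506433
y(2) ≈ -1.5064

-1.5064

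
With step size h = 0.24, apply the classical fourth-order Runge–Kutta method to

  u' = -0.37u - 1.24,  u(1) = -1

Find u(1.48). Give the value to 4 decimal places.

-1.3826

RK4: k1 = f(t_n, u_n); k2 = f(t_n + h/2, u_n + (h/2)·k1); k3 = f(t_n + h/2, u_n + (h/2)·k2); k4 = f(t_n + h, u_n + h·k3); u_{n+1} = u_n + (h/6)·(k1 + 2k2 + 2k3 + k4).
t=1.000000, u=-1.000000:
  k1 = f(1.000000, -1.000000) = -0.870000
  k2 = f(1.120000, -1.104400) = -0.831372
  k3 = f(1.120000, -1.099765) = -0.833087
  k4 = f(1.240000, -1.199941) = -0.796022
  u ← -1.000000 + (0.24/6)·(k1 + 2k2 + 2k3 + k4) = -1.199798
t=1.240000, u=-1.199798:
  k1 = f(1.240000, -1.199798) = -0.796075
  k2 = f(1.360000, -1.295327) = -0.760729
  k3 = f(1.360000, -1.291085) = -0.762299
  k4 = f(1.480000, -1.382749) = -0.728383
  u ← -1.199798 + (0.24/6)·(k1 + 2k2 + 2k3 + k4) = -1.382618
u(1.48) ≈ -1.3826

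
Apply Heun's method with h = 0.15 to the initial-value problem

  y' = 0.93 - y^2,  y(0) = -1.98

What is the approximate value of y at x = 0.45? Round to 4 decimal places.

-7.3570

Heun: k1 = f(x_n, y_n); k2 = f(x_n + h, y_n + h·k1); y_{n+1} = y_n + (h/2)·(k1 + k2).
x=0.000000, y=-1.980000:
  k1 = f(0.000000, -1.980000) = -2.990400
  k2 = f(0.150000, -2.428560) = -4.967904
  y ← -1.980000 + (0.15/2)·(-2.990400 + (-4.967904)) = -2.576873
x=0.150000, y=-2.576873:
  k1 = f(0.150000, -2.576873) = -5.710273
  k2 = f(0.300000, -3.433414) = -10.858330
  y ← -2.576873 + (0.15/2)·(-5.710273 + (-10.858330)) = -3.819518
x=0.300000, y=-3.819518:
  k1 = f(0.300000, -3.819518) = -13.658718
  k2 = f(0.450000, -5.868326) = -33.507247
  y ← -3.819518 + (0.15/2)·(-13.658718 + (-33.507247)) = -7.356965
y(0.45) ≈ -7.3570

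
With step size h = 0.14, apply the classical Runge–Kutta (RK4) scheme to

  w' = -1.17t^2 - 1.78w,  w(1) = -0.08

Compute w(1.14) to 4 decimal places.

-0.2295

RK4: k1 = f(t_n, w_n); k2 = f(t_n + h/2, w_n + (h/2)·k1); k3 = f(t_n + h/2, w_n + (h/2)·k2); k4 = f(t_n + h, w_n + h·k3); w_{n+1} = w_n + (h/6)·(k1 + 2k2 + 2k3 + k4).
t=1.000000, w=-0.080000:
  k1 = f(1.000000, -0.080000) = -1.027600
  k2 = f(1.070000, -0.151932) = -1.069094
  k3 = f(1.070000, -0.154837) = -1.063924
  k4 = f(1.140000, -0.228949) = -1.113002
  w ← -0.080000 + (0.14/6)·(k1 + 2k2 + 2k3 + k4) = -0.229488
w(1.14) ≈ -0.2295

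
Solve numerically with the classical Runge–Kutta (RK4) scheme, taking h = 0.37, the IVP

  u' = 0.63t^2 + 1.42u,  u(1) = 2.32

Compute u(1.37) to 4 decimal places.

RK4: k1 = f(t_n, u_n); k2 = f(t_n + h/2, u_n + (h/2)·k1); k3 = f(t_n + h/2, u_n + (h/2)·k2); k4 = f(t_n + h, u_n + h·k3); u_{n+1} = u_n + (h/6)·(k1 + 2k2 + 2k3 + k4).
t=1.000000, u=2.320000:
  k1 = f(1.000000, 2.320000) = 3.924400
  k2 = f(1.185000, 3.046014) = 5.210002
  k3 = f(1.185000, 3.283850) = 5.547729
  k4 = f(1.370000, 4.372660) = 7.391624
  u ← 2.320000 + (0.37/6)·(k1 + 2k2 + 2k3 + k4) = 4.344608
u(1.37) ≈ 4.3446

4.3446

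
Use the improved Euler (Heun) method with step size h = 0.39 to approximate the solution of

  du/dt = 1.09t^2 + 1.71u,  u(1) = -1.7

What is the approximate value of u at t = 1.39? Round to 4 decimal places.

Heun: k1 = f(t_n, u_n); k2 = f(t_n + h, u_n + h·k1); u_{n+1} = u_n + (h/2)·(k1 + k2).
t=1.000000, u=-1.700000:
  k1 = f(1.000000, -1.700000) = -1.817000
  k2 = f(1.390000, -2.408630) = -2.012768
  u ← -1.700000 + (0.39/2)·(-1.817000 + (-2.012768)) = -2.446805
u(1.39) ≈ -2.4468

-2.4468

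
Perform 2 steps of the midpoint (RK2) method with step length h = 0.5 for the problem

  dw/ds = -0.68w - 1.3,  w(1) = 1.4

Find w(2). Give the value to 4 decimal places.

-0.2054

Midpoint: k1 = f(s_n, w_n); k2 = f(s_n + h/2, w_n + (h/2)·k1); w_{n+1} = w_n + h·k2.
s=1.000000, w=1.400000:
  k1 = f(1.000000, 1.400000) = -2.252000
  k2 = f(1.250000, 0.837000) = -1.869160
  w ← 1.400000 + 0.5·(-1.869160) = 0.465420
s=1.500000, w=0.465420:
  k1 = f(1.500000, 0.465420) = -1.616486
  k2 = f(1.750000, 0.061299) = -1.341683
  w ← 0.465420 + 0.5·(-1.341683) = -0.205422
w(2) ≈ -0.2054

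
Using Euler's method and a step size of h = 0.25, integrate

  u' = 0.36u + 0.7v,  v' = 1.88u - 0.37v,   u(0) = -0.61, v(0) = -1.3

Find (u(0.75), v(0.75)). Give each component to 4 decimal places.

-1.6463, -2.1661

Euler on (u,v): u_{n+1} = u_n + h·u', v_{n+1} = v_n + h·v'.
0.000000: (-0.610000, -1.300000); f=(-1.129600, -0.665800) → (-0.892400, -1.466450)
0.250000: (-0.892400, -1.466450); f=(-1.347779, -1.135126) → (-1.229345, -1.750231)
0.500000: (-1.229345, -1.750231); f=(-1.667726, -1.663583) → (-1.646276, -2.166127)
(u(0.75), v(0.75)) ≈ (-1.6463, -2.1661)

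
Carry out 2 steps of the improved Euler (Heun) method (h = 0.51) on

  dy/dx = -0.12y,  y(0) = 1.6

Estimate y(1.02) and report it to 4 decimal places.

1.4158

Heun: k1 = f(x_n, y_n); k2 = f(x_n + h, y_n + h·k1); y_{n+1} = y_n + (h/2)·(k1 + k2).
x=0.000000, y=1.600000:
  k1 = f(0.000000, 1.600000) = -0.192000
  k2 = f(0.510000, 1.502080) = -0.180250
  y ← 1.600000 + (0.51/2)·(-0.192000 + (-0.180250)) = 1.505076
x=0.510000, y=1.505076:
  k1 = f(0.510000, 1.505076) = -0.180609
  k2 = f(1.020000, 1.412966) = -0.169556
  y ← 1.505076 + (0.51/2)·(-0.180609 + (-0.169556)) = 1.415784
y(1.02) ≈ 1.4158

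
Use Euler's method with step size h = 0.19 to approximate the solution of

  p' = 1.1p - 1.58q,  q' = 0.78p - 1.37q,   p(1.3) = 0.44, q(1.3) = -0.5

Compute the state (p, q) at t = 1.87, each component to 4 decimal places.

Euler on (p,q): p_{n+1} = p_n + h·p', q_{n+1} = q_n + h·q'.
1.300000: (0.440000, -0.500000); f=(1.274000, 1.028200) → (0.682060, -0.304642)
1.490000: (0.682060, -0.304642); f=(1.231600, 0.949366) → (0.916064, -0.124262)
1.680000: (0.916064, -0.124262); f=(1.204005, 0.884769) → (1.144825, 0.043844)
(p(1.87), q(1.87)) ≈ (1.1448, 0.0438)

1.1448, 0.0438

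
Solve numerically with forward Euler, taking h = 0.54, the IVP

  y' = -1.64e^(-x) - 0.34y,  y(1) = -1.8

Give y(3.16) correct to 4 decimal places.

Euler: y_{n+1} = y_n + h·f(x_n, y_n).
x=1.000000, y=-1.800000: f=0.008678 → y ← -1.800000 + 0.54·0.008678 = -1.795314
x=1.540000, y=-1.795314: f=0.258822 → y ← -1.795314 + 0.54·0.258822 = -1.655550
x=2.080000, y=-1.655550: f=0.358002 → y ← -1.655550 + 0.54·0.358002 = -1.462229
x=2.620000, y=-1.462229: f=0.377761 → y ← -1.462229 + 0.54·0.377761 = -1.258238
y(3.16) ≈ -1.2582

-1.2582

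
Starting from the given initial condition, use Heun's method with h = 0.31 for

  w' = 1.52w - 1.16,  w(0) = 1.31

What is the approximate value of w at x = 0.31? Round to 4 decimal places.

1.6284

Heun: k1 = f(x_n, w_n); k2 = f(x_n + h, w_n + h·k1); w_{n+1} = w_n + (h/2)·(k1 + k2).
x=0.000000, w=1.310000:
  k1 = f(0.000000, 1.310000) = 0.831200
  k2 = f(0.310000, 1.567672) = 1.222861
  w ← 1.310000 + (0.31/2)·(0.831200 + 1.222861) = 1.628380
w(0.31) ≈ 1.6284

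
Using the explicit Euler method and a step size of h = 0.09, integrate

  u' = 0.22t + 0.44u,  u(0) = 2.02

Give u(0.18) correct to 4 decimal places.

2.1849

Euler: u_{n+1} = u_n + h·f(t_n, u_n).
t=0.000000, u=2.020000: f=0.888800 → u ← 2.020000 + 0.09·0.888800 = 2.099992
t=0.090000, u=2.099992: f=0.943796 → u ← 2.099992 + 0.09·0.943796 = 2.184934
u(0.18) ≈ 2.1849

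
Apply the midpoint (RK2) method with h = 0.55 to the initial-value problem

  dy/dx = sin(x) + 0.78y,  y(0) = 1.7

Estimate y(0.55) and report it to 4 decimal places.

Midpoint: k1 = f(x_n, y_n); k2 = f(x_n + h/2, y_n + (h/2)·k1); y_{n+1} = y_n + h·k2.
x=0.000000, y=1.700000:
  k1 = f(0.000000, 1.700000) = 1.326000
  k2 = f(0.275000, 2.064650) = 1.881974
  y ← 1.700000 + 0.55·1.881974 = 2.735086
y(0.55) ≈ 2.7351

2.7351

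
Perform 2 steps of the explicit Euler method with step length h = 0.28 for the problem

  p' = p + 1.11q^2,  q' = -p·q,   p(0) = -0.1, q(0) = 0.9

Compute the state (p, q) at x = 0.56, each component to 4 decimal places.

0.4244, 0.8931

Euler on (p,q): p_{n+1} = p_n + h·p', q_{n+1} = q_n + h·q'.
0.000000: (-0.100000, 0.900000); f=(0.799100, 0.090000) → (0.123748, 0.925200)
0.280000: (0.123748, 0.925200); f=(1.073902, -0.114492) → (0.424441, 0.893142)
(p(0.56), q(0.56)) ≈ (0.4244, 0.8931)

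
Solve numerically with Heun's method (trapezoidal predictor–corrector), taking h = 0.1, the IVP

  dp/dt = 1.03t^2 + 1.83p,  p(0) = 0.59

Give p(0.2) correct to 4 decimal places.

0.8525

Heun: k1 = f(t_n, p_n); k2 = f(t_n + h, p_n + h·k1); p_{n+1} = p_n + (h/2)·(k1 + k2).
t=0.000000, p=0.590000:
  k1 = f(0.000000, 0.590000) = 1.079700
  k2 = f(0.100000, 0.697970) = 1.287585
  p ← 0.590000 + (0.1/2)·(1.079700 + 1.287585) = 0.708364
t=0.100000, p=0.708364:
  k1 = f(0.100000, 0.708364) = 1.306607
  k2 = f(0.200000, 0.839025) = 1.576616
  p ← 0.708364 + (0.1/2)·(1.306607 + 1.576616) = 0.852525
p(0.2) ≈ 0.8525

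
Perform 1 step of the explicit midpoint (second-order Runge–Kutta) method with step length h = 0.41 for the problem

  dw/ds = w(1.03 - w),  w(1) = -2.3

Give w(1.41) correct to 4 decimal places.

Midpoint: k1 = f(s_n, w_n); k2 = f(s_n + h/2, w_n + (h/2)·k1); w_{n+1} = w_n + h·k2.
s=1.000000, w=-2.300000:
  k1 = f(1.000000, -2.300000) = -7.659000
  k2 = f(1.205000, -3.870095) = -18.963833
  w ← -2.300000 + 0.41·(-18.963833) = -10.075172
w(1.41) ≈ -10.0752

-10.0752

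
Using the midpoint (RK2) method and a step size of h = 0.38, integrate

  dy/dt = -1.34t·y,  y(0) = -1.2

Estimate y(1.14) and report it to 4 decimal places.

-0.4877

Midpoint: k1 = f(t_n, y_n); k2 = f(t_n + h/2, y_n + (h/2)·k1); y_{n+1} = y_n + h·k2.
t=0.000000, y=-1.200000:
  k1 = f(0.000000, -1.200000) = 0.000000
  k2 = f(0.190000, -1.200000) = 0.305520
  y ← -1.200000 + 0.38·0.305520 = -1.083902
t=0.380000, y=-1.083902:
  k1 = f(0.380000, -1.083902) = 0.551923
  k2 = f(0.570000, -0.979037) = 0.747788
  y ← -1.083902 + 0.38·0.747788 = -0.799743
t=0.760000, y=-0.799743:
  k1 = f(0.760000, -0.799743) = 0.814458
  k2 = f(0.950000, -0.644996) = 0.821080
  y ← -0.799743 + 0.38·0.821080 = -0.487733
y(1.14) ≈ -0.4877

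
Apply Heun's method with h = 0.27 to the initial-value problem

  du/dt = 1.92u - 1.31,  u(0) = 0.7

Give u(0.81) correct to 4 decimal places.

0.7622

Heun: k1 = f(t_n, u_n); k2 = f(t_n + h, u_n + h·k1); u_{n+1} = u_n + (h/2)·(k1 + k2).
t=0.000000, u=0.700000:
  k1 = f(0.000000, 0.700000) = 0.034000
  k2 = f(0.270000, 0.709180) = 0.051626
  u ← 0.700000 + (0.27/2)·(0.034000 + 0.051626) = 0.711559
t=0.270000, u=0.711559:
  k1 = f(0.270000, 0.711559) = 0.056194
  k2 = f(0.540000, 0.726732) = 0.085325
  u ← 0.711559 + (0.27/2)·(0.056194 + 0.085325) = 0.730665
t=0.540000, u=0.730665:
  k1 = f(0.540000, 0.730665) = 0.092876
  k2 = f(0.810000, 0.755741) = 0.141023
  u ← 0.730665 + (0.27/2)·(0.092876 + 0.141023) = 0.762241
u(0.81) ≈ 0.7622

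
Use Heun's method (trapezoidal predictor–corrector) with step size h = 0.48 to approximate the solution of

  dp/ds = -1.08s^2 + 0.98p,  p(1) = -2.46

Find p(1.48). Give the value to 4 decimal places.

-4.8382

Heun: k1 = f(s_n, p_n); k2 = f(s_n + h, p_n + h·k1); p_{n+1} = p_n + (h/2)·(k1 + k2).
s=1.000000, p=-2.460000:
  k1 = f(1.000000, -2.460000) = -3.490800
  k2 = f(1.480000, -4.135584) = -6.418504
  p ← -2.460000 + (0.48/2)·(-3.490800 + (-6.418504)) = -4.838233
p(1.48) ≈ -4.8382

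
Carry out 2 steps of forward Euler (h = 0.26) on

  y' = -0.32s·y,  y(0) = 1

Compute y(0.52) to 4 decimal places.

Euler: y_{n+1} = y_n + h·f(s_n, y_n).
s=0.000000, y=1.000000: f=0.000000 → y ← 1.000000 + 0.26·0.000000 = 1.000000
s=0.260000, y=1.000000: f=-0.083200 → y ← 1.000000 + 0.26·(-0.083200) = 0.978368
y(0.52) ≈ 0.9784

0.9784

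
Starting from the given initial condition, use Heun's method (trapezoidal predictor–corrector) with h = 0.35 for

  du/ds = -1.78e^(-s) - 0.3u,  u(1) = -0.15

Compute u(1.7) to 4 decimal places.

Heun: k1 = f(s_n, u_n); k2 = f(s_n + h, u_n + h·k1); u_{n+1} = u_n + (h/2)·(k1 + k2).
s=1.000000, u=-0.150000:
  k1 = f(1.000000, -0.150000) = -0.609825
  k2 = f(1.350000, -0.363439) = -0.352416
  u ← -0.150000 + (0.35/2)·(-0.609825 + (-0.352416)) = -0.318392
s=1.350000, u=-0.318392:
  k1 = f(1.350000, -0.318392) = -0.365930
  k2 = f(1.700000, -0.446468) = -0.191236
  u ← -0.318392 + (0.35/2)·(-0.365930 + (-0.191236)) = -0.415896
u(1.7) ≈ -0.4159

-0.4159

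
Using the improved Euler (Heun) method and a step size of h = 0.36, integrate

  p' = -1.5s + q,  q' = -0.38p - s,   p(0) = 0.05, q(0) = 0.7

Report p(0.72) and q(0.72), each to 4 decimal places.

Heun on (p,q): k1 = f(s_n, state_n); k2 = f(s_n + h, state_n + h·k1); state_{n+1} = state_n + (h/2)·(k1 + k2).
0.000000: (0.050000, 0.700000)
  k1 = (0.700000, -0.019000)
  predictor → (0.302000, 0.693160)
  k2 = (0.153160, -0.474760)
  → (0.203569, 0.611123)
0.360000: (0.203569, 0.611123)
  k1 = (0.071123, -0.437356)
  predictor → (0.229173, 0.453675)
  k2 = (-0.626325, -0.807086)
  → (0.103632, 0.387124)
(p(0.72), q(0.72)) ≈ (0.1036, 0.3871)

0.1036, 0.3871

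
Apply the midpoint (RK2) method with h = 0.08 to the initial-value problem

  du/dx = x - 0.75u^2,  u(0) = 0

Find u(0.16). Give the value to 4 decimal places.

0.0128

Midpoint: k1 = f(x_n, u_n); k2 = f(x_n + h/2, u_n + (h/2)·k1); u_{n+1} = u_n + h·k2.
x=0.000000, u=0.000000:
  k1 = f(0.000000, 0.000000) = 0.000000
  k2 = f(0.040000, 0.000000) = 0.040000
  u ← 0.000000 + 0.08·0.040000 = 0.003200
x=0.080000, u=0.003200:
  k1 = f(0.080000, 0.003200) = 0.079992
  k2 = f(0.120000, 0.006400) = 0.119969
  u ← 0.003200 + 0.08·0.119969 = 0.012798
u(0.16) ≈ 0.0128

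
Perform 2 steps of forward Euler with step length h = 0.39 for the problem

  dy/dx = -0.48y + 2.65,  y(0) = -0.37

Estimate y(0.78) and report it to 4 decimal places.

1.6291

Euler: y_{n+1} = y_n + h·f(x_n, y_n).
x=0.000000, y=-0.370000: f=2.827600 → y ← -0.370000 + 0.39·2.827600 = 0.732764
x=0.390000, y=0.732764: f=2.298273 → y ← 0.732764 + 0.39·2.298273 = 1.629091
y(0.78) ≈ 1.6291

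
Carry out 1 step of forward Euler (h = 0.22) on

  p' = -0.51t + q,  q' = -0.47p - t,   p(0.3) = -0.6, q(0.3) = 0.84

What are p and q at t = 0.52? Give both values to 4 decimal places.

Euler on (p,q): p_{n+1} = p_n + h·p', q_{n+1} = q_n + h·q'.
0.300000: (-0.600000, 0.840000); f=(0.687000, -0.018000) → (-0.448860, 0.836040)
(p(0.52), q(0.52)) ≈ (-0.4489, 0.8360)

-0.4489, 0.8360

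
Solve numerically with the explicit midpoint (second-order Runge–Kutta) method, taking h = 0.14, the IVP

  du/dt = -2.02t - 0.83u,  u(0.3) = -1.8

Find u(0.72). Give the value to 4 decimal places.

-1.6467

Midpoint: k1 = f(t_n, u_n); k2 = f(t_n + h/2, u_n + (h/2)·k1); u_{n+1} = u_n + h·k2.
t=0.300000, u=-1.800000:
  k1 = f(0.300000, -1.800000) = 0.888000
  k2 = f(0.370000, -1.737840) = 0.695007
  u ← -1.800000 + 0.14·0.695007 = -1.702699
t=0.440000, u=-1.702699:
  k1 = f(0.440000, -1.702699) = 0.524440
  k2 = f(0.510000, -1.665988) = 0.352570
  u ← -1.702699 + 0.14·0.352570 = -1.653339
t=0.580000, u=-1.653339:
  k1 = f(0.580000, -1.653339) = 0.200672
  k2 = f(0.650000, -1.639292) = 0.047612
  u ← -1.653339 + 0.14·0.047612 = -1.646673
u(0.72) ≈ -1.6467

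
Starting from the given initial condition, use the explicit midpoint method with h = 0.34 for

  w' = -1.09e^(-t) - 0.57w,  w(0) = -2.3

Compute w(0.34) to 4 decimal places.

-2.1742

Midpoint: k1 = f(t_n, w_n); k2 = f(t_n + h/2, w_n + (h/2)·k1); w_{n+1} = w_n + h·k2.
t=0.000000, w=-2.300000:
  k1 = f(0.000000, -2.300000) = 0.221000
  k2 = f(0.170000, -2.262430) = 0.369990
  w ← -2.300000 + 0.34·0.369990 = -2.174203
w(0.34) ≈ -2.1742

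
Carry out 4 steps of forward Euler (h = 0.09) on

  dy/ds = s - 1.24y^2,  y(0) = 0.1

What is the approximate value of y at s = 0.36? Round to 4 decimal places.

0.1435

Euler: y_{n+1} = y_n + h·f(s_n, y_n).
s=0.000000, y=0.100000: f=-0.012400 → y ← 0.100000 + 0.09·(-0.012400) = 0.098884
s=0.090000, y=0.098884: f=0.077875 → y ← 0.098884 + 0.09·0.077875 = 0.105893
s=0.180000, y=0.105893: f=0.166096 → y ← 0.105893 + 0.09·0.166096 = 0.120841
s=0.270000, y=0.120841: f=0.251893 → y ← 0.120841 + 0.09·0.251893 = 0.143512
y(0.36) ≈ 0.1435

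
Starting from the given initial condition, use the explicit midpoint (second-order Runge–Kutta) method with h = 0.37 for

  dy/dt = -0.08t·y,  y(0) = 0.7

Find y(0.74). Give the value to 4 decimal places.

Midpoint: k1 = f(t_n, y_n); k2 = f(t_n + h/2, y_n + (h/2)·k1); y_{n+1} = y_n + h·k2.
t=0.000000, y=0.700000:
  k1 = f(0.000000, 0.700000) = 0.000000
  k2 = f(0.185000, 0.700000) = -0.010360
  y ← 0.700000 + 0.37·(-0.010360) = 0.696167
t=0.370000, y=0.696167:
  k1 = f(0.370000, 0.696167) = -0.020607
  k2 = f(0.555000, 0.692355) = -0.030741
  y ← 0.696167 + 0.37·(-0.030741) = 0.684793
y(0.74) ≈ 0.6848

0.6848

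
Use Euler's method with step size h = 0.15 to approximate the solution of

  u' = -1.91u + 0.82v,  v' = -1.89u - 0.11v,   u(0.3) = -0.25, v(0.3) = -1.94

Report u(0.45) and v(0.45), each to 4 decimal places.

Euler on (u,v): u_{n+1} = u_n + h·u', v_{n+1} = v_n + h·v'.
0.300000: (-0.250000, -1.940000); f=(-1.113300, 0.685900) → (-0.416995, -1.837115)
(u(0.45), v(0.45)) ≈ (-0.4170, -1.8371)

-0.4170, -1.8371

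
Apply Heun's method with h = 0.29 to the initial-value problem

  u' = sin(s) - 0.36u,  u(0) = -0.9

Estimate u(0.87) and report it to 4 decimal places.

Heun: k1 = f(s_n, u_n); k2 = f(s_n + h, u_n + h·k1); u_{n+1} = u_n + (h/2)·(k1 + k2).
s=0.000000, u=-0.900000:
  k1 = f(0.000000, -0.900000) = 0.324000
  k2 = f(0.290000, -0.806040) = 0.576127
  u ← -0.900000 + (0.29/2)·(0.324000 + 0.576127) = -0.769482
s=0.290000, u=-0.769482:
  k1 = f(0.290000, -0.769482) = 0.562966
  k2 = f(0.580000, -0.606222) = 0.766264
  u ← -0.769482 + (0.29/2)·(0.562966 + 0.766264) = -0.576743
s=0.580000, u=-0.576743:
  k1 = f(0.580000, -0.576743) = 0.755652
  k2 = f(0.870000, -0.357604) = 0.893067
  u ← -0.576743 + (0.29/2)·(0.755652 + 0.893067) = -0.337679
u(0.87) ≈ -0.3377

-0.3377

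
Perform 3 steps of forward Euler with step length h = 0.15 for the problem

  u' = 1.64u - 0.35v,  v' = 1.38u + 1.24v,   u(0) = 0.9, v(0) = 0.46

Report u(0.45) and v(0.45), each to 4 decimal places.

1.5981, 1.5739

Euler on (u,v): u_{n+1} = u_n + h·u', v_{n+1} = v_n + h·v'.
0.000000: (0.900000, 0.460000); f=(1.315000, 1.812400) → (1.097250, 0.731860)
0.150000: (1.097250, 0.731860); f=(1.543339, 2.421711) → (1.328751, 1.095117)
0.300000: (1.328751, 1.095117); f=(1.795861, 3.191621) → (1.598130, 1.573860)
(u(0.45), v(0.45)) ≈ (1.5981, 1.5739)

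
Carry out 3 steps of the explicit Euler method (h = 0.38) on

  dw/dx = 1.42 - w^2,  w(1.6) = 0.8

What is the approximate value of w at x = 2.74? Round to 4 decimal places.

Euler: w_{n+1} = w_n + h·f(x_n, w_n).
x=1.600000, w=0.800000: f=0.780000 → w ← 0.800000 + 0.38·0.780000 = 1.096400
x=1.980000, w=1.096400: f=0.217907 → w ← 1.096400 + 0.38·0.217907 = 1.179205
x=2.360000, w=1.179205: f=0.029476 → w ← 1.179205 + 0.38·0.029476 = 1.190406
w(2.74) ≈ 1.1904

1.1904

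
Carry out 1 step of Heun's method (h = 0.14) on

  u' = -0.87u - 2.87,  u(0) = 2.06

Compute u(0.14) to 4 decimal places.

Heun: k1 = f(t_n, u_n); k2 = f(t_n + h, u_n + h·k1); u_{n+1} = u_n + (h/2)·(k1 + k2).
t=0.000000, u=2.060000:
  k1 = f(0.000000, 2.060000) = -4.662200
  k2 = f(0.140000, 1.407292) = -4.094344
  u ← 2.060000 + (0.14/2)·(-4.662200 + (-4.094344)) = 1.447042
u(0.14) ≈ 1.4470

1.4470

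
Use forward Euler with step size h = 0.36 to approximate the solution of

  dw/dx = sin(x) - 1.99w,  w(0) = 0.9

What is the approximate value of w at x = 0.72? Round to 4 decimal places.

0.1992

Euler: w_{n+1} = w_n + h·f(x_n, w_n).
x=0.000000, w=0.900000: f=-1.791000 → w ← 0.900000 + 0.36·(-1.791000) = 0.255240
x=0.360000, w=0.255240: f=-0.155653 → w ← 0.255240 + 0.36·(-0.155653) = 0.199205
w(0.72) ≈ 0.1992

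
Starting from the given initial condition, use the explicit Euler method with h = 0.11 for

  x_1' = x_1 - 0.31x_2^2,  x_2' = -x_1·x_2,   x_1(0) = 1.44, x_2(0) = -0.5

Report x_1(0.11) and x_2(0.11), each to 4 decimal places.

Euler on (x_1,x_2): x_1_{n+1} = x_1_n + h·x_1', x_2_{n+1} = x_2_n + h·x_2'.
0.000000: (1.440000, -0.500000); f=(1.362500, 0.720000) → (1.589875, -0.420800)
(x_1(0.11), x_2(0.11)) ≈ (1.5899, -0.4208)

1.5899, -0.4208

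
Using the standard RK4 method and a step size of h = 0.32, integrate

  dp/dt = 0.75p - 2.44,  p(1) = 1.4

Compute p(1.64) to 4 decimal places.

0.2582

RK4: k1 = f(t_n, p_n); k2 = f(t_n + h/2, p_n + (h/2)·k1); k3 = f(t_n + h/2, p_n + (h/2)·k2); k4 = f(t_n + h, p_n + h·k3); p_{n+1} = p_n + (h/6)·(k1 + 2k2 + 2k3 + k4).
t=1.000000, p=1.400000:
  k1 = f(1.000000, 1.400000) = -1.390000
  k2 = f(1.160000, 1.177600) = -1.556800
  k3 = f(1.160000, 1.150912) = -1.576816
  k4 = f(1.320000, 0.895419) = -1.768436
  p ← 1.400000 + (0.32/6)·(k1 + 2k2 + 2k3 + k4) = 0.897298
t=1.320000, p=0.897298:
  k1 = f(1.320000, 0.897298) = -1.767027
  k2 = f(1.480000, 0.614573) = -1.979070
  k3 = f(1.480000, 0.580647) = -2.004515
  k4 = f(1.640000, 0.255853) = -2.248110
  p ← 0.897298 + (0.32/6)·(k1 + 2k2 + 2k3 + k4) = 0.258241
p(1.64) ≈ 0.2582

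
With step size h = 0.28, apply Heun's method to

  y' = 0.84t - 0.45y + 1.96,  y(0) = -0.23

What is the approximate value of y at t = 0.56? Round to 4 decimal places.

0.9125

Heun: k1 = f(t_n, y_n); k2 = f(t_n + h, y_n + h·k1); y_{n+1} = y_n + (h/2)·(k1 + k2).
t=0.000000, y=-0.230000:
  k1 = f(0.000000, -0.230000) = 2.063500
  k2 = f(0.280000, 0.347780) = 2.038699
  y ← -0.230000 + (0.28/2)·(2.063500 + 2.038699) = 0.344308
t=0.280000, y=0.344308:
  k1 = f(0.280000, 0.344308) = 2.040261
  k2 = f(0.560000, 0.915581) = 2.018389
  y ← 0.344308 + (0.28/2)·(2.040261 + 2.018389) = 0.912519
y(0.56) ≈ 0.9125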